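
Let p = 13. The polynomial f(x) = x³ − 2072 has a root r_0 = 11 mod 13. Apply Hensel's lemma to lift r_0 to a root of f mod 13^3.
r_2 = 791 (mod 2197)

Hensel: r_{i+1} = r_i − f(r_i)/f′(r_i) mod 13^{i+2}, where f′(x) = 3x². Iterate:
  r_0 = 11 (mod 13)
  r_1 = 115 (mod 169)
  r_2 = 791 (mod 2197)
Final: r = 791 with f(r) ≡ 0 mod 13^3.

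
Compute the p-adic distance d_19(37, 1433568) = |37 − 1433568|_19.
d_19(37, 1433568) = 1/130321

Step 1 — x − y = 37 − 1433568 = -1433531. Step 2 — v_19(-1433531) = 4 (factor: -1433531 = −(19^4 · 11); the sign does not affect v_p). Step 3 — |x − y|_19 = 19^{-4} = 1/130321.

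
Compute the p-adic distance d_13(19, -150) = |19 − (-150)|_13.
d_13(19, -150) = 1/169

Step 1 — x − y = 19 − (-150) = 169. Step 2 — v_13(169) = 2 (factor: 169 = (13^2 · 1); the sign does not affect v_p). Step 3 — |x − y|_13 = 13^{-2} = 1/169.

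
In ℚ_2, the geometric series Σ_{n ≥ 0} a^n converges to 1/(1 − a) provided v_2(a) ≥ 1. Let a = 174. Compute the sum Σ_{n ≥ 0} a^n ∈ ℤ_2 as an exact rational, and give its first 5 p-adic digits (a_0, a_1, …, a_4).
Σ a^n = 1/(1 − a) = -1/173;  first 5 digits = (1, 1, 0, 1, 1)

v_2(a) = 1 ≥ 1, so the series converges in ℤ_2 to 1/(1 − a) = 1/(1 − 174) = -1/173. Expand this rational in ℤ_2: compute digits iteratively via d_i = x_i mod 2, x_{i+1} = (x_i − d_i)/2. The first 5 digits are (1, 1, 0, 1, 1).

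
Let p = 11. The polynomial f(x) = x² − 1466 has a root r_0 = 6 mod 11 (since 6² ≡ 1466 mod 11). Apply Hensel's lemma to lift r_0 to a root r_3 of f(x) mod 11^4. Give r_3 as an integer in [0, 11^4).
r_3 = 11842 (mod 14641)

Hensel's recurrence: r_{i+1} = r_i − f(r_i)·(f′(r_i))^{-1} mod 11^{i+2}, with f′(x) = 2x. Iterate:
  r_0 = 6 (mod 11)
  r_1 = 105 (mod 121)
  r_2 = 1194 (mod 1331)
  r_3 = 11842 (mod 14641)
Final: r_3 = 11842, and one checks f(r_3) ≡ 0 mod 11^4.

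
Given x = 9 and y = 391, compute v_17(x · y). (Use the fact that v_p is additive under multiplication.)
v_17(3519) = 1

v_p(x) = 0 (factor: 9 = 17^0 · 9); v_p(y) = 1 (factor: 391 = 17^1 · 23). Additivity: v_p(xy) = v_p(x) + v_p(y) = 0 + 1 = 1. (Direct check: xy = 3519 = 17^1 · (207).)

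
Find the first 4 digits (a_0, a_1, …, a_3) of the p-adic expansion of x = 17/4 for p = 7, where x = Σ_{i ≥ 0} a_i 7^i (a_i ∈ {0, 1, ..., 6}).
(a_0, …, a_3) = (6, 5, 1, 5)

v_7(17/4) = 0 (numerator and denominator both coprime to 7), so x ∈ ℤ_7^×. Compute digits iteratively via a_i = x_i mod 7, x_{i+1} = (x_i − a_i)/7, with x_0 = x:
  x_0 = 17/4;  a_0 = 6;  x_1 = (x_0 − 6)/7 = -1/4
  x_1 = -1/4;  a_1 = 5;  x_2 = (x_1 − 5)/7 = -3/4
  x_2 = -3/4;  a_2 = 1;  x_3 = (x_2 − 1)/7 = -1/4
  x_3 = -1/4;  a_3 = 5;  x_4 = (x_3 − 5)/7 = -3/4
Digits: (6, 5, 1, 5).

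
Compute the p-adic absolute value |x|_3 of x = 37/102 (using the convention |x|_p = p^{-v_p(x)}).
|37/102|_3 = 3

Step 1 — compute v_3(x) by factoring powers of 3 out of the numerator and denominator: v_3(37/102) = -1. Step 2 — apply |x|_p = p^{-v_p(x)} = 3^{1} = 3.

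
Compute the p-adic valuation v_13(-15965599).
v_13(-15965599) = 5

v_13(n) is the largest exponent k such that 13^k divides n. Factor out: -15965599 = -13^5 · 43. (Sign doesn't affect v_p.) So v_13(-15965599) = 5.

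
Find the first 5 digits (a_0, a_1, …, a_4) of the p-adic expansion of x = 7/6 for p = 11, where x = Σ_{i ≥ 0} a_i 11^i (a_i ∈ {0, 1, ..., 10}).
(a_0, …, a_4) = (3, 9, 1, 9, 1)

v_11(7/6) = 0 (numerator and denominator both coprime to 11), so x ∈ ℤ_11^×. Compute digits iteratively via a_i = x_i mod 11, x_{i+1} = (x_i − a_i)/11, with x_0 = x:
  x_0 = 7/6;  a_0 = 3;  x_1 = (x_0 − 3)/11 = -1/6
  x_1 = -1/6;  a_1 = 9;  x_2 = (x_1 − 9)/11 = -5/6
  x_2 = -5/6;  a_2 = 1;  x_3 = (x_2 − 1)/11 = -1/6
  x_3 = -1/6;  a_3 = 9;  x_4 = (x_3 − 9)/11 = -5/6
  x_4 = -5/6;  a_4 = 1;  x_5 = (x_4 − 1)/11 = -1/6
Digits: (3, 9, 1, 9, 1).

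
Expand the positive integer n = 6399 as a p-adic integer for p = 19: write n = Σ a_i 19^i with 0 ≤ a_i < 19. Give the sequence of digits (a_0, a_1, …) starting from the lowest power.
(a_0, a_1, …) = (15, 13, 17)

Repeated division by 19 gives the digits low-to-high: 6399 = 15 + 13·19^1 + 17·19^2. Digit sequence: (15, 13, 17).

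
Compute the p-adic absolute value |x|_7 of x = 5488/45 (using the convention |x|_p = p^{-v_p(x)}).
|5488/45|_7 = 1/343

Step 1 — compute v_7(x) by factoring powers of 7 out of the numerator and denominator: v_7(5488/45) = 3. Step 2 — apply |x|_p = p^{-v_p(x)} = 7^{-3} = 1/343.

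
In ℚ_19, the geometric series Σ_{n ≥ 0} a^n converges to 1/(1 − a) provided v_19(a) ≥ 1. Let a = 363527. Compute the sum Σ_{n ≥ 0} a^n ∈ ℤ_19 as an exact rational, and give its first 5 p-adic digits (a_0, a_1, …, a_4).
Σ a^n = 1/(1 − a) = -1/363526;  first 5 digits = (1, 0, 0, 15, 2)

v_19(a) = 3 ≥ 1, so the series converges in ℤ_19 to 1/(1 − a) = 1/(1 − 363527) = -1/363526. Expand this rational in ℤ_19: compute digits iteratively via d_i = x_i mod 19, x_{i+1} = (x_i − d_i)/19. The first 5 digits are (1, 0, 0, 15, 2).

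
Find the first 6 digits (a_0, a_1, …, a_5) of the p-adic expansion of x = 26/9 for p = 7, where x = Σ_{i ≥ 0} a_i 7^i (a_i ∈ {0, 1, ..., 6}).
(a_0, …, a_5) = (6, 5, 0, 3, 5, 0)

v_7(26/9) = 0 (numerator and denominator both coprime to 7), so x ∈ ℤ_7^×. Compute digits iteratively via a_i = x_i mod 7, x_{i+1} = (x_i − a_i)/7, with x_0 = x:
  x_0 = 26/9;  a_0 = 6;  x_1 = (x_0 − 6)/7 = -4/9
  x_1 = -4/9;  a_1 = 5;  x_2 = (x_1 − 5)/7 = -7/9
  x_2 = -7/9;  a_2 = 0;  x_3 = (x_2 − 0)/7 = -1/9
  x_3 = -1/9;  a_3 = 3;  x_4 = (x_3 − 3)/7 = -4/9
  x_4 = -4/9;  a_4 = 5;  x_5 = (x_4 − 5)/7 = -7/9
  x_5 = -7/9;  a_5 = 0;  x_6 = (x_5 − 0)/7 = -1/9
Digits: (6, 5, 0, 3, 5, 0).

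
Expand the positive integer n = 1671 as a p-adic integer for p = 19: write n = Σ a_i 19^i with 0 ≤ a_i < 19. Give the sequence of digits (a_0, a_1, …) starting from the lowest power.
(a_0, a_1, …) = (18, 11, 4)

Repeated division by 19 gives the digits low-to-high: 1671 = 18 + 11·19^1 + 4·19^2. Digit sequence: (18, 11, 4).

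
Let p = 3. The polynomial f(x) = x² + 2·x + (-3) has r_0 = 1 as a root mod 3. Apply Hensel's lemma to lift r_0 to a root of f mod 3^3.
r_2 = 1 (mod 27)

Hensel: r_{i+1} = r_i − f(r_i)·(f′(r_i))^{-1} mod 3^{i+2}, f′(x) = 2x + 2. Iterate:
  r_0 = 1 (mod 3)
  r_1 = 1 (mod 9)
  r_2 = 1 (mod 27)
Final: r = 1 satisfies f(r) ≡ 0 mod 3^3.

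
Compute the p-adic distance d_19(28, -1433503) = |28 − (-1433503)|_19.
d_19(28, -1433503) = 1/130321

Step 1 — x − y = 28 − (-1433503) = 1433531. Step 2 — v_19(1433531) = 4 (factor: 1433531 = (19^4 · 11); the sign does not affect v_p). Step 3 — |x − y|_19 = 19^{-4} = 1/130321.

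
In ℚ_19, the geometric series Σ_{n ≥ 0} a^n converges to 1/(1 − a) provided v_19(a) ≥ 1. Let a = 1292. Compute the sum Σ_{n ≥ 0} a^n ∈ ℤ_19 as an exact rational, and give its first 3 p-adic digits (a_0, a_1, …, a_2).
Σ a^n = 1/(1 − a) = -1/1291;  first 3 digits = (1, 11, 10)

v_19(a) = 1 ≥ 1, so the series converges in ℤ_19 to 1/(1 − a) = 1/(1 − 1292) = -1/1291. Expand this rational in ℤ_19: compute digits iteratively via d_i = x_i mod 19, x_{i+1} = (x_i − d_i)/19. The first 3 digits are (1, 11, 10).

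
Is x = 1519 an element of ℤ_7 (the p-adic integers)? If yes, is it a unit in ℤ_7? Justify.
x ∈ ℤ_7 but not a unit; v_7(x) = 2 > 0

ℤ_7 = {x ∈ ℚ_7 : v_7(x) ≥ 0} and ℤ_7^× = {x ∈ ℤ_7 : v_7(x) = 0}. Here v_7(1519) = v_7(num) − v_7(den) = 2; compare against these criteria.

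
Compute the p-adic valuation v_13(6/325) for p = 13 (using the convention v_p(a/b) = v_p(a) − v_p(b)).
v_13(6/325) = -1

Factor powers of 13 from the numerator and denominator of the reduced fraction: 6 = 13^0 · 6 and 325 = 13^1 · 25. Apply v_p(a/b) = v_p(a) − v_p(b): v_13(6/325) = 0 − 1 = -1.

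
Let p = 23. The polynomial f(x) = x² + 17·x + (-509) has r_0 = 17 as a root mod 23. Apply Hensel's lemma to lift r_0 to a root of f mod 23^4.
r_3 = 119134 (mod 279841)

Hensel: r_{i+1} = r_i − f(r_i)·(f′(r_i))^{-1} mod 23^{i+2}, f′(x) = 2x + 17. Iterate:
  r_0 = 17 (mod 23)
  r_1 = 109 (mod 529)
  r_2 = 9631 (mod 12167)
  r_3 = 119134 (mod 279841)
Final: r = 119134 satisfies f(r) ≡ 0 mod 23^4.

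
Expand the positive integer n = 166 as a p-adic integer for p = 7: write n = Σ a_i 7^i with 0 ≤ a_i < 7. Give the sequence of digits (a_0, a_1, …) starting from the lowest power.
(a_0, a_1, …) = (5, 2, 3)

Repeated division by 7 gives the digits low-to-high: 166 = 5 + 2·7^1 + 3·7^2. Digit sequence: (5, 2, 3).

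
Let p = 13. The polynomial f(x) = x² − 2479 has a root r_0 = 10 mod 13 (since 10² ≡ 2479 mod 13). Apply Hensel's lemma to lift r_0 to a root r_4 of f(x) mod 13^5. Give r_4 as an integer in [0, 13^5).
r_4 = 92479 (mod 371293)

Hensel's recurrence: r_{i+1} = r_i − f(r_i)·(f′(r_i))^{-1} mod 13^{i+2}, with f′(x) = 2x. Iterate:
  r_0 = 10 (mod 13)
  r_1 = 36 (mod 169)
  r_2 = 205 (mod 2197)
  r_3 = 6796 (mod 28561)
  r_4 = 92479 (mod 371293)
Final: r_4 = 92479, and one checks f(r_4) ≡ 0 mod 13^5.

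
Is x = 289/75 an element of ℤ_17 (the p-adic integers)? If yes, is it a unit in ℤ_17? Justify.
x ∈ ℤ_17 but not a unit; v_17(x) = 2 > 0

ℤ_17 = {x ∈ ℚ_17 : v_17(x) ≥ 0} and ℤ_17^× = {x ∈ ℤ_17 : v_17(x) = 0}. Here v_17(289/75) = v_17(num) − v_17(den) = 2; compare against these criteria.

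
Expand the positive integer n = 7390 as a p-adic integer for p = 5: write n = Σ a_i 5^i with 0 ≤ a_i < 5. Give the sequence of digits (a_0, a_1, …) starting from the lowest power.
(a_0, a_1, …) = (0, 3, 0, 4, 1, 2)

Repeated division by 5 gives the digits low-to-high: 7390 = 3·5^1 + 4·5^3 + 1·5^4 + 2·5^5. Digit sequence: (0, 3, 0, 4, 1, 2).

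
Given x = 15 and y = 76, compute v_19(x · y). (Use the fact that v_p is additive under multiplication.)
v_19(1140) = 1

v_p(x) = 0 (factor: 15 = 19^0 · 15); v_p(y) = 1 (factor: 76 = 19^1 · 4). Additivity: v_p(xy) = v_p(x) + v_p(y) = 0 + 1 = 1. (Direct check: xy = 1140 = 19^1 · (60).)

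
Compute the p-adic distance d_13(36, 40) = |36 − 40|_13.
d_13(36, 40) = 1

Step 1 — x − y = 36 − 40 = -4. Step 2 — v_13(-4) = 0 (factor: -4 = −(13^0 · 4); the sign does not affect v_p). Step 3 — |x − y|_13 = 13^{0} = 1.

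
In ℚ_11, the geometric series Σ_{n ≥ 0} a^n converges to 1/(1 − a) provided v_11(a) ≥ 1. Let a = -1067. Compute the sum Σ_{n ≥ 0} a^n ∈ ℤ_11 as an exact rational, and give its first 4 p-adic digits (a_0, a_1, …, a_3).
Σ a^n = 1/(1 − a) = 1/1068;  first 4 digits = (1, 2, 6, 4)

v_11(a) = 1 ≥ 1, so the series converges in ℤ_11 to 1/(1 − a) = 1/(1 − (-1067)) = 1/1068. Expand this rational in ℤ_11: compute digits iteratively via d_i = x_i mod 11, x_{i+1} = (x_i − d_i)/11. The first 4 digits are (1, 2, 6, 4).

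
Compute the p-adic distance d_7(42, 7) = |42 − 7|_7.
d_7(42, 7) = 1/7

Step 1 — x − y = 42 − 7 = 35. Step 2 — v_7(35) = 1 (factor: 35 = (7^1 · 5); the sign does not affect v_p). Step 3 — |x − y|_7 = 7^{-1} = 1/7.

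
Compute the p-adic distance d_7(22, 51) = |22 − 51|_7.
d_7(22, 51) = 1

Step 1 — x − y = 22 − 51 = -29. Step 2 — v_7(-29) = 0 (factor: -29 = −(7^0 · 29); the sign does not affect v_p). Step 3 — |x − y|_7 = 7^{0} = 1.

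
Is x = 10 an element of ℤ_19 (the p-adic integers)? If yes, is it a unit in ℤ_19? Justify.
x ∈ ℤ_19^× (unit); v_19(x) = 0

ℤ_19 = {x ∈ ℚ_19 : v_19(x) ≥ 0} and ℤ_19^× = {x ∈ ℤ_19 : v_19(x) = 0}. Here v_19(10) = v_19(num) − v_19(den) = 0; compare against these criteria.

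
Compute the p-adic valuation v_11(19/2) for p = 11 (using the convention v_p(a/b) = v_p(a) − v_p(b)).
v_11(19/2) = 0

Factor powers of 11 from the numerator and denominator of the reduced fraction: 19 = 11^0 · 19 and 2 = 11^0 · 2. Apply v_p(a/b) = v_p(a) − v_p(b): v_11(19/2) = 0 − 0 = 0.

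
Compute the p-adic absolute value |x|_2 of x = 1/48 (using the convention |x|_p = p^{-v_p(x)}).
|1/48|_2 = 16

Step 1 — compute v_2(x) by factoring powers of 2 out of the numerator and denominator: v_2(1/48) = -4. Step 2 — apply |x|_p = p^{-v_p(x)} = 2^{4} = 16.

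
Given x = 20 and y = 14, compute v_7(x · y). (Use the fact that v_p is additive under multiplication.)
v_7(280) = 1

v_p(x) = 0 (factor: 20 = 7^0 · 20); v_p(y) = 1 (factor: 14 = 7^1 · 2). Additivity: v_p(xy) = v_p(x) + v_p(y) = 0 + 1 = 1. (Direct check: xy = 280 = 7^1 · (40).)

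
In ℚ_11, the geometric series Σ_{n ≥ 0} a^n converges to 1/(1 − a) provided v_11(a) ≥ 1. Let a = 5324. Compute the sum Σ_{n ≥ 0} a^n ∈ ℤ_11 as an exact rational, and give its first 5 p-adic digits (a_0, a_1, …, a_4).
Σ a^n = 1/(1 − a) = -1/5323;  first 5 digits = (1, 0, 0, 4, 0)

v_11(a) = 3 ≥ 1, so the series converges in ℤ_11 to 1/(1 − a) = 1/(1 − 5324) = -1/5323. Expand this rational in ℤ_11: compute digits iteratively via d_i = x_i mod 11, x_{i+1} = (x_i − d_i)/11. The first 5 digits are (1, 0, 0, 4, 0).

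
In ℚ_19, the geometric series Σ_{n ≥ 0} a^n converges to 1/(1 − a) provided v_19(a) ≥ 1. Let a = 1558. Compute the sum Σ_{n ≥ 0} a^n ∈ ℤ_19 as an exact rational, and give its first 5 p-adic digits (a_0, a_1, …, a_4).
Σ a^n = 1/(1 − a) = -1/1557;  first 5 digits = (1, 6, 2, 0, 10)

v_19(a) = 1 ≥ 1, so the series converges in ℤ_19 to 1/(1 − a) = 1/(1 − 1558) = -1/1557. Expand this rational in ℤ_19: compute digits iteratively via d_i = x_i mod 19, x_{i+1} = (x_i − d_i)/19. The first 5 digits are (1, 6, 2, 0, 10).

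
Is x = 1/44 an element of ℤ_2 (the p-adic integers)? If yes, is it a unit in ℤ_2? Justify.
x ∉ ℤ_2 (v_2(x) = -2 < 0)

ℤ_2 = {x ∈ ℚ_2 : v_2(x) ≥ 0} and ℤ_2^× = {x ∈ ℤ_2 : v_2(x) = 0}. Here v_2(1/44) = v_2(num) − v_2(den) = -2; compare against these criteria.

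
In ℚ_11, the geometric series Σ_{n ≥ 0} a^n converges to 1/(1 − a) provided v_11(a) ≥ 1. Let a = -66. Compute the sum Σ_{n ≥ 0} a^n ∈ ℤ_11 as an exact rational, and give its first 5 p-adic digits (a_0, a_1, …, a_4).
Σ a^n = 1/(1 − a) = 1/67;  first 5 digits = (1, 5, 2, 7, 0)

v_11(a) = 1 ≥ 1, so the series converges in ℤ_11 to 1/(1 − a) = 1/(1 − (-66)) = 1/67. Expand this rational in ℤ_11: compute digits iteratively via d_i = x_i mod 11, x_{i+1} = (x_i − d_i)/11. The first 5 digits are (1, 5, 2, 7, 0).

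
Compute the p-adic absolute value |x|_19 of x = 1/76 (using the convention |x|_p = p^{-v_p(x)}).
|1/76|_19 = 19

Step 1 — compute v_19(x) by factoring powers of 19 out of the numerator and denominator: v_19(1/76) = -1. Step 2 — apply |x|_p = p^{-v_p(x)} = 19^{1} = 19.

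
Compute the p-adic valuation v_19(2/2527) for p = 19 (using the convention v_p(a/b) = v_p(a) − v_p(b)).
v_19(2/2527) = -2

Factor powers of 19 from the numerator and denominator of the reduced fraction: 2 = 19^0 · 2 and 2527 = 19^2 · 7. Apply v_p(a/b) = v_p(a) − v_p(b): v_19(2/2527) = 0 − 2 = -2.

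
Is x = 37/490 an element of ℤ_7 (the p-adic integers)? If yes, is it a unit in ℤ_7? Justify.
x ∉ ℤ_7 (v_7(x) = -2 < 0)

ℤ_7 = {x ∈ ℚ_7 : v_7(x) ≥ 0} and ℤ_7^× = {x ∈ ℤ_7 : v_7(x) = 0}. Here v_7(37/490) = v_7(num) − v_7(den) = -2; compare against these criteria.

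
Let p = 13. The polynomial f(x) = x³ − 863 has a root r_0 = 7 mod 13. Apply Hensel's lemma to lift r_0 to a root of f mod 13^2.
r_1 = 137 (mod 169)

Hensel: r_{i+1} = r_i − f(r_i)/f′(r_i) mod 13^{i+2}, where f′(x) = 3x². Iterate:
  r_0 = 7 (mod 13)
  r_1 = 137 (mod 169)
Final: r = 137 with f(r) ≡ 0 mod 13^2.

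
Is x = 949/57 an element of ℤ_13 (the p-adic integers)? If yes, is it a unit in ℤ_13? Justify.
x ∈ ℤ_13 but not a unit; v_13(x) = 1 > 0

ℤ_13 = {x ∈ ℚ_13 : v_13(x) ≥ 0} and ℤ_13^× = {x ∈ ℤ_13 : v_13(x) = 0}. Here v_13(949/57) = v_13(num) − v_13(den) = 1; compare against these criteria.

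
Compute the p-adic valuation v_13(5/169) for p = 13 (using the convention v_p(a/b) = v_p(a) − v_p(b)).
v_13(5/169) = -2

Factor powers of 13 from the numerator and denominator of the reduced fraction: 5 = 13^0 · 5 and 169 = 13^2 · 1. Apply v_p(a/b) = v_p(a) − v_p(b): v_13(5/169) = 0 − 2 = -2.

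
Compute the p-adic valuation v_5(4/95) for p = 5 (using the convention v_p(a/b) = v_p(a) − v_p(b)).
v_5(4/95) = -1

Factor powers of 5 from the numerator and denominator of the reduced fraction: 4 = 5^0 · 4 and 95 = 5^1 · 19. Apply v_p(a/b) = v_p(a) − v_p(b): v_5(4/95) = 0 − 1 = -1.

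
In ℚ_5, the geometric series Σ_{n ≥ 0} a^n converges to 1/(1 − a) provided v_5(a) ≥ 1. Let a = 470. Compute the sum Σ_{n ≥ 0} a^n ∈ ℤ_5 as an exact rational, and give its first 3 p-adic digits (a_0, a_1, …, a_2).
Σ a^n = 1/(1 − a) = -1/469;  first 3 digits = (1, 4, 4)

v_5(a) = 1 ≥ 1, so the series converges in ℤ_5 to 1/(1 − a) = 1/(1 − 470) = -1/469. Expand this rational in ℤ_5: compute digits iteratively via d_i = x_i mod 5, x_{i+1} = (x_i − d_i)/5. The first 3 digits are (1, 4, 4).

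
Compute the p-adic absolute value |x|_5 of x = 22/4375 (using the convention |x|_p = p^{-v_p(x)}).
|22/4375|_5 = 625

Step 1 — compute v_5(x) by factoring powers of 5 out of the numerator and denominator: v_5(22/4375) = -4. Step 2 — apply |x|_p = p^{-v_p(x)} = 5^{4} = 625.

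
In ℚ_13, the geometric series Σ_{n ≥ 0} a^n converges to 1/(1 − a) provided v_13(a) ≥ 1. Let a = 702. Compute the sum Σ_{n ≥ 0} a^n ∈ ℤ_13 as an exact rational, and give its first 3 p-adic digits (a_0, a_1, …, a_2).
Σ a^n = 1/(1 − a) = -1/701;  first 3 digits = (1, 2, 8)

v_13(a) = 1 ≥ 1, so the series converges in ℤ_13 to 1/(1 − a) = 1/(1 − 702) = -1/701. Expand this rational in ℤ_13: compute digits iteratively via d_i = x_i mod 13, x_{i+1} = (x_i − d_i)/13. The first 3 digits are (1, 2, 8).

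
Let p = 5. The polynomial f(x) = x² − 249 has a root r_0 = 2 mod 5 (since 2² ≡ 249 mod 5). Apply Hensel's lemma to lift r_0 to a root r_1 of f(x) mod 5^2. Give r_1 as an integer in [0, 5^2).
r_1 = 7 (mod 25)

Hensel's recurrence: r_{i+1} = r_i − f(r_i)·(f′(r_i))^{-1} mod 5^{i+2}, with f′(x) = 2x. Iterate:
  r_0 = 2 (mod 5)
  r_1 = 7 (mod 25)
Final: r_1 = 7, and one checks f(r_1) ≡ 0 mod 5^2.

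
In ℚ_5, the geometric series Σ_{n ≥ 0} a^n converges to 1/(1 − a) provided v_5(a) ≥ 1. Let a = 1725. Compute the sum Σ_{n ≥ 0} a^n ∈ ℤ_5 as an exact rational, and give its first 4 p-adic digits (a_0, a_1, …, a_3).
Σ a^n = 1/(1 − a) = -1/1724;  first 4 digits = (1, 0, 4, 3)

v_5(a) = 2 ≥ 1, so the series converges in ℤ_5 to 1/(1 − a) = 1/(1 − 1725) = -1/1724. Expand this rational in ℤ_5: compute digits iteratively via d_i = x_i mod 5, x_{i+1} = (x_i − d_i)/5. The first 4 digits are (1, 0, 4, 3).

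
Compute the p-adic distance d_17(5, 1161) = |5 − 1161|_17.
d_17(5, 1161) = 1/289

Step 1 — x − y = 5 − 1161 = -1156. Step 2 — v_17(-1156) = 2 (factor: -1156 = −(17^2 · 4); the sign does not affect v_p). Step 3 — |x − y|_17 = 17^{-2} = 1/289.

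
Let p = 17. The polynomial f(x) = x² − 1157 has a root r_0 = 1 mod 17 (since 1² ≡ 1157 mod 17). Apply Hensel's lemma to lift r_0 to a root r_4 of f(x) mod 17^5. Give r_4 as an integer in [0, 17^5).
r_4 = 1253394 (mod 1419857)

Hensel's recurrence: r_{i+1} = r_i − f(r_i)·(f′(r_i))^{-1} mod 17^{i+2}, with f′(x) = 2x. Iterate:
  r_0 = 1 (mod 17)
  r_1 = 1 (mod 289)
  r_2 = 579 (mod 4913)
  r_3 = 579 (mod 83521)
  r_4 = 1253394 (mod 1419857)
Final: r_4 = 1253394, and one checks f(r_4) ≡ 0 mod 17^5.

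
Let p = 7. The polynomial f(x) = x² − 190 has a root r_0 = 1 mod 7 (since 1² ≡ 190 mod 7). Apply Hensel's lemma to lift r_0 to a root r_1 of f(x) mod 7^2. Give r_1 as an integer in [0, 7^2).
r_1 = 22 (mod 49)

Hensel's recurrence: r_{i+1} = r_i − f(r_i)·(f′(r_i))^{-1} mod 7^{i+2}, with f′(x) = 2x. Iterate:
  r_0 = 1 (mod 7)
  r_1 = 22 (mod 49)
Final: r_1 = 22, and one checks f(r_1) ≡ 0 mod 7^2.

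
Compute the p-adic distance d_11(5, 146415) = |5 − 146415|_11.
d_11(5, 146415) = 1/14641

Step 1 — x − y = 5 − 146415 = -146410. Step 2 — v_11(-146410) = 4 (factor: -146410 = −(11^4 · 10); the sign does not affect v_p). Step 3 — |x − y|_11 = 11^{-4} = 1/14641.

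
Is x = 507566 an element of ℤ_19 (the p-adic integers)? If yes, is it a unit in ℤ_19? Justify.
x ∈ ℤ_19 but not a unit; v_19(x) = 3 > 0

ℤ_19 = {x ∈ ℚ_19 : v_19(x) ≥ 0} and ℤ_19^× = {x ∈ ℤ_19 : v_19(x) = 0}. Here v_19(507566) = v_19(num) − v_19(den) = 3; compare against these criteria.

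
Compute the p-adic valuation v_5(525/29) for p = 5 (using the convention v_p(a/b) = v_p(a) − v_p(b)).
v_5(525/29) = 2

Factor powers of 5 from the numerator and denominator of the reduced fraction: 525 = 5^2 · 21 and 29 = 5^0 · 29. Apply v_p(a/b) = v_p(a) − v_p(b): v_5(525/29) = 2 − 0 = 2.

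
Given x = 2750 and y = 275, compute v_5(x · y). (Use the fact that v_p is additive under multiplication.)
v_5(756250) = 5

v_p(x) = 3 (factor: 2750 = 5^3 · 22); v_p(y) = 2 (factor: 275 = 5^2 · 11). Additivity: v_p(xy) = v_p(x) + v_p(y) = 3 + 2 = 5. (Direct check: xy = 756250 = 5^5 · (242).)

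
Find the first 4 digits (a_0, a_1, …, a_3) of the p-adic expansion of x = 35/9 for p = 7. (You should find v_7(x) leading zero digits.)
(a_0, …, a_3) = (0, 6, 0, 3)

v_7(35/9) = 1, so a_0 = ... = a_0 = 0. Factor out: x = 7^1 · u with u = 5/9 a unit in ℤ_7. Expand u iteratively via a_{v+i} = u_i mod 7, u_{i+1} = (u_i − a_{v+i})/7:
  u_0 = 5/9;  a_1 = 6;  u_1 = (u_0 − 6)/7 = -7/9
  u_1 = -7/9;  a_2 = 0;  u_2 = (u_1 − 0)/7 = -1/9
  u_2 = -1/9;  a_3 = 3;  u_3 = (u_2 − 3)/7 = -4/9
Digits: (0, 6, 0, 3).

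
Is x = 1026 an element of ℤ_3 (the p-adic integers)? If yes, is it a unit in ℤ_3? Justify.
x ∈ ℤ_3 but not a unit; v_3(x) = 3 > 0

ℤ_3 = {x ∈ ℚ_3 : v_3(x) ≥ 0} and ℤ_3^× = {x ∈ ℤ_3 : v_3(x) = 0}. Here v_3(1026) = v_3(num) − v_3(den) = 3; compare against these criteria.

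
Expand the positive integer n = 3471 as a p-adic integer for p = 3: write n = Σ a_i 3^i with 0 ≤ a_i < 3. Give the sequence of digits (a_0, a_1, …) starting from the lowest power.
(a_0, a_1, …) = (0, 2, 1, 2, 0, 2, 1, 1)

Repeated division by 3 gives the digits low-to-high: 3471 = 2·3^1 + 1·3^2 + 2·3^3 + 2·3^5 + 1·3^6 + 1·3^7. Digit sequence: (0, 2, 1, 2, 0, 2, 1, 1).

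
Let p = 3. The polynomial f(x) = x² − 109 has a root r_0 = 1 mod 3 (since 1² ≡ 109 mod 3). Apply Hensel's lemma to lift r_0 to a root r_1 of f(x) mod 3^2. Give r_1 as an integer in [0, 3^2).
r_1 = 1 (mod 9)

Hensel's recurrence: r_{i+1} = r_i − f(r_i)·(f′(r_i))^{-1} mod 3^{i+2}, with f′(x) = 2x. Iterate:
  r_0 = 1 (mod 3)
  r_1 = 1 (mod 9)
Final: r_1 = 1, and one checks f(r_1) ≡ 0 mod 3^2.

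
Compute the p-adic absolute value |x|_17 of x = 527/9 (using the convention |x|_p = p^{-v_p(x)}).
|527/9|_17 = 1/17

Step 1 — compute v_17(x) by factoring powers of 17 out of the numerator and denominator: v_17(527/9) = 1. Step 2 — apply |x|_p = p^{-v_p(x)} = 17^{-1} = 1/17.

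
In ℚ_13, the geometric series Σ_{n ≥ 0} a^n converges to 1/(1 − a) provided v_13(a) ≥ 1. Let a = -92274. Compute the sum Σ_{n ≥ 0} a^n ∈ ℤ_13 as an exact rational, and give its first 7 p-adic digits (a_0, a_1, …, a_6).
Σ a^n = 1/(1 − a) = 1/92275;  first 7 digits = (1, 0, 0, 10, 9, 12, 8)

v_13(a) = 3 ≥ 1, so the series converges in ℤ_13 to 1/(1 − a) = 1/(1 − (-92274)) = 1/92275. Expand this rational in ℤ_13: compute digits iteratively via d_i = x_i mod 13, x_{i+1} = (x_i − d_i)/13. The first 7 digits are (1, 0, 0, 10, 9, 12, 8).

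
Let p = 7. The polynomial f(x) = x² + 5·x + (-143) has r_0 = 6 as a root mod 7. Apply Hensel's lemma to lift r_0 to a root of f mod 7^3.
r_2 = 48 (mod 343)

Hensel: r_{i+1} = r_i − f(r_i)·(f′(r_i))^{-1} mod 7^{i+2}, f′(x) = 2x + 5. Iterate:
  r_0 = 6 (mod 7)
  r_1 = 48 (mod 49)
  r_2 = 48 (mod 343)
Final: r = 48 satisfies f(r) ≡ 0 mod 7^3.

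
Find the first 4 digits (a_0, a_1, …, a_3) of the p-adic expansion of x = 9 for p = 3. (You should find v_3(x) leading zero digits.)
(a_0, …, a_3) = (0, 0, 1, 0)

v_3(9) = 2, so a_0 = ... = a_1 = 0. Factor out: x = 3^2 · u with u = 1 a unit in ℤ_3. Expand u iteratively via a_{v+i} = u_i mod 3, u_{i+1} = (u_i − a_{v+i})/3:
  u_0 = 1;  a_2 = 1;  u_1 = (u_0 − 1)/3 = 0
  u_1 = 0;  a_3 = 0;  u_2 = (u_1 − 0)/3 = 0
Digits: (0, 0, 1, 0).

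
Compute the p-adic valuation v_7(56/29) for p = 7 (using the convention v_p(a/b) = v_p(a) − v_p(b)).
v_7(56/29) = 1

Factor powers of 7 from the numerator and denominator of the reduced fraction: 56 = 7^1 · 8 and 29 = 7^0 · 29. Apply v_p(a/b) = v_p(a) − v_p(b): v_7(56/29) = 1 − 0 = 1.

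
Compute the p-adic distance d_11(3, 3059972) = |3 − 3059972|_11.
d_11(3, 3059972) = 1/161051

Step 1 — x − y = 3 − 3059972 = -3059969. Step 2 — v_11(-3059969) = 5 (factor: -3059969 = −(11^5 · 19); the sign does not affect v_p). Step 3 — |x − y|_11 = 11^{-5} = 1/161051.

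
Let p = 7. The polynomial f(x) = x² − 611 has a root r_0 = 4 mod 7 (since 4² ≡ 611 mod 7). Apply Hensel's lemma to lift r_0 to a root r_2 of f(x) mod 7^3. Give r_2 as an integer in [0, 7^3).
r_2 = 158 (mod 343)

Hensel's recurrence: r_{i+1} = r_i − f(r_i)·(f′(r_i))^{-1} mod 7^{i+2}, with f′(x) = 2x. Iterate:
  r_0 = 4 (mod 7)
  r_1 = 11 (mod 49)
  r_2 = 158 (mod 343)
Final: r_2 = 158, and one checks f(r_2) ≡ 0 mod 7^3.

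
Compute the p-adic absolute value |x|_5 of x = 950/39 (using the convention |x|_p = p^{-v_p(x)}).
|950/39|_5 = 1/25

Step 1 — compute v_5(x) by factoring powers of 5 out of the numerator and denominator: v_5(950/39) = 2. Step 2 — apply |x|_p = p^{-v_p(x)} = 5^{-2} = 1/25.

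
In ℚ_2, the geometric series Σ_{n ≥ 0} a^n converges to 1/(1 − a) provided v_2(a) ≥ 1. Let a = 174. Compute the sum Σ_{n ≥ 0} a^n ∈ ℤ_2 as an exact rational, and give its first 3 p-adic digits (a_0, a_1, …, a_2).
Σ a^n = 1/(1 − a) = -1/173;  first 3 digits = (1, 1, 0)

v_2(a) = 1 ≥ 1, so the series converges in ℤ_2 to 1/(1 − a) = 1/(1 − 174) = -1/173. Expand this rational in ℤ_2: compute digits iteratively via d_i = x_i mod 2, x_{i+1} = (x_i − d_i)/2. The first 3 digits are (1, 1, 0).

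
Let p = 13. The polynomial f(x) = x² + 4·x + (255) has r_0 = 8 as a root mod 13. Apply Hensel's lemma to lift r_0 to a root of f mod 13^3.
r_2 = 1165 (mod 2197)

Hensel: r_{i+1} = r_i − f(r_i)·(f′(r_i))^{-1} mod 13^{i+2}, f′(x) = 2x + 4. Iterate:
  r_0 = 8 (mod 13)
  r_1 = 151 (mod 169)
  r_2 = 1165 (mod 2197)
Final: r = 1165 satisfies f(r) ≡ 0 mod 13^3.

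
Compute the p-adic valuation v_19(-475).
v_19(-475) = 1

v_19(n) is the largest exponent k such that 19^k divides n. Factor out: -475 = -19^1 · 25. (Sign doesn't affect v_p.) So v_19(-475) = 1.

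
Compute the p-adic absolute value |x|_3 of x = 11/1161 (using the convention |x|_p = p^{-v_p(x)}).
|11/1161|_3 = 27

Step 1 — compute v_3(x) by factoring powers of 3 out of the numerator and denominator: v_3(11/1161) = -3. Step 2 — apply |x|_p = p^{-v_p(x)} = 3^{3} = 27.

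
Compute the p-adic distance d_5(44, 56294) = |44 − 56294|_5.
d_5(44, 56294) = 1/3125

Step 1 — x − y = 44 − 56294 = -56250. Step 2 — v_5(-56250) = 5 (factor: -56250 = −(5^5 · 18); the sign does not affect v_p). Step 3 — |x − y|_5 = 5^{-5} = 1/3125.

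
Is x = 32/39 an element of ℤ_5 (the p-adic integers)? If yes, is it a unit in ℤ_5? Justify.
x ∈ ℤ_5^× (unit); v_5(x) = 0

ℤ_5 = {x ∈ ℚ_5 : v_5(x) ≥ 0} and ℤ_5^× = {x ∈ ℤ_5 : v_5(x) = 0}. Here v_5(32/39) = v_5(num) − v_5(den) = 0; compare against these criteria.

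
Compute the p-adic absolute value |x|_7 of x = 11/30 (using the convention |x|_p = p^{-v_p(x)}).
|11/30|_7 = 1

Step 1 — compute v_7(x) by factoring powers of 7 out of the numerator and denominator: v_7(11/30) = 0. Step 2 — apply |x|_p = p^{-v_p(x)} = 7^{0} = 1.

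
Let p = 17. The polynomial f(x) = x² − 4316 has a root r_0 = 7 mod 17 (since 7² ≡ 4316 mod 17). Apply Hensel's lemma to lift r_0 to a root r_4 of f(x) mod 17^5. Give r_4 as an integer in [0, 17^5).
r_4 = 359353 (mod 1419857)

Hensel's recurrence: r_{i+1} = r_i − f(r_i)·(f′(r_i))^{-1} mod 17^{i+2}, with f′(x) = 2x. Iterate:
  r_0 = 7 (mod 17)
  r_1 = 126 (mod 289)
  r_2 = 704 (mod 4913)
  r_3 = 25269 (mod 83521)
  r_4 = 359353 (mod 1419857)
Final: r_4 = 359353, and one checks f(r_4) ≡ 0 mod 17^5.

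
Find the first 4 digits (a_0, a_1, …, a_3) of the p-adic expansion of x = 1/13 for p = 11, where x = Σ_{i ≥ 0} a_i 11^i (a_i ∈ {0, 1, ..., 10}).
(a_0, …, a_3) = (6, 2, 4, 3)

v_11(1/13) = 0 (numerator and denominator both coprime to 11), so x ∈ ℤ_11^×. Compute digits iteratively via a_i = x_i mod 11, x_{i+1} = (x_i − a_i)/11, with x_0 = x:
  x_0 = 1/13;  a_0 = 6;  x_1 = (x_0 − 6)/11 = -7/13
  x_1 = -7/13;  a_1 = 2;  x_2 = (x_1 − 2)/11 = -3/13
  x_2 = -3/13;  a_2 = 4;  x_3 = (x_2 − 4)/11 = -5/13
  x_3 = -5/13;  a_3 = 3;  x_4 = (x_3 − 3)/11 = -4/13
Digits: (6, 2, 4, 3).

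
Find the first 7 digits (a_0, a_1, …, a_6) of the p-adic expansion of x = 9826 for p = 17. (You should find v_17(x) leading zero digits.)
(a_0, …, a_6) = (0, 0, 0, 2, 0, 0, 0)

v_17(9826) = 3, so a_0 = ... = a_2 = 0. Factor out: x = 17^3 · u with u = 2 a unit in ℤ_17. Expand u iteratively via a_{v+i} = u_i mod 17, u_{i+1} = (u_i − a_{v+i})/17:
  u_0 = 2;  a_3 = 2;  u_1 = (u_0 − 2)/17 = 0
  u_1 = 0;  a_4 = 0;  u_2 = (u_1 − 0)/17 = 0
  u_2 = 0;  a_5 = 0;  u_3 = (u_2 − 0)/17 = 0
  u_3 = 0;  a_6 = 0;  u_4 = (u_3 − 0)/17 = 0
Digits: (0, 0, 0, 2, 0, 0, 0).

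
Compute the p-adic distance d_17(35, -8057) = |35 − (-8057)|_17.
d_17(35, -8057) = 1/289

Step 1 — x − y = 35 − (-8057) = 8092. Step 2 — v_17(8092) = 2 (factor: 8092 = (17^2 · 28); the sign does not affect v_p). Step 3 — |x − y|_17 = 17^{-2} = 1/289.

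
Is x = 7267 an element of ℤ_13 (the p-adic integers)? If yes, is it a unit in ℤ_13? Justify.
x ∈ ℤ_13 but not a unit; v_13(x) = 2 > 0

ℤ_13 = {x ∈ ℚ_13 : v_13(x) ≥ 0} and ℤ_13^× = {x ∈ ℤ_13 : v_13(x) = 0}. Here v_13(7267) = v_13(num) − v_13(den) = 2; compare against these criteria.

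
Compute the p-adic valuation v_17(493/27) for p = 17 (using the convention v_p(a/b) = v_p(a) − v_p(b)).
v_17(493/27) = 1

Factor powers of 17 from the numerator and denominator of the reduced fraction: 493 = 17^1 · 29 and 27 = 17^0 · 27. Apply v_p(a/b) = v_p(a) − v_p(b): v_17(493/27) = 1 − 0 = 1.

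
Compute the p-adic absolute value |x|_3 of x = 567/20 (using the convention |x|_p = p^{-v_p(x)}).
|567/20|_3 = 1/81

Step 1 — compute v_3(x) by factoring powers of 3 out of the numerator and denominator: v_3(567/20) = 4. Step 2 — apply |x|_p = p^{-v_p(x)} = 3^{-4} = 1/81.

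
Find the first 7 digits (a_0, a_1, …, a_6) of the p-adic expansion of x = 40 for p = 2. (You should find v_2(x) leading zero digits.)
(a_0, …, a_6) = (0, 0, 0, 1, 0, 1, 0)

v_2(40) = 3, so a_0 = ... = a_2 = 0. Factor out: x = 2^3 · u with u = 5 a unit in ℤ_2. Expand u iteratively via a_{v+i} = u_i mod 2, u_{i+1} = (u_i − a_{v+i})/2:
  u_0 = 5;  a_3 = 1;  u_1 = (u_0 − 1)/2 = 2
  u_1 = 2;  a_4 = 0;  u_2 = (u_1 − 0)/2 = 1
  u_2 = 1;  a_5 = 1;  u_3 = (u_2 − 1)/2 = 0
  u_3 = 0;  a_6 = 0;  u_4 = (u_3 − 0)/2 = 0
Digits: (0, 0, 0, 1, 0, 1, 0).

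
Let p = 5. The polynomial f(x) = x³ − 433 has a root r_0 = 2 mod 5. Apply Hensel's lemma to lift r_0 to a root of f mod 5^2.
r_1 = 2 (mod 25)

Hensel: r_{i+1} = r_i − f(r_i)/f′(r_i) mod 5^{i+2}, where f′(x) = 3x². Iterate:
  r_0 = 2 (mod 5)
  r_1 = 2 (mod 25)
Final: r = 2 with f(r) ≡ 0 mod 5^2.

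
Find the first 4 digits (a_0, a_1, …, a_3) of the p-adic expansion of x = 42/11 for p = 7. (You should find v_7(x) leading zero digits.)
(a_0, …, a_3) = (0, 5, 0, 5)

v_7(42/11) = 1, so a_0 = ... = a_0 = 0. Factor out: x = 7^1 · u with u = 6/11 a unit in ℤ_7. Expand u iteratively via a_{v+i} = u_i mod 7, u_{i+1} = (u_i − a_{v+i})/7:
  u_0 = 6/11;  a_1 = 5;  u_1 = (u_0 − 5)/7 = -7/11
  u_1 = -7/11;  a_2 = 0;  u_2 = (u_1 − 0)/7 = -1/11
  u_2 = -1/11;  a_3 = 5;  u_3 = (u_2 − 5)/7 = -8/11
Digits: (0, 5, 0, 5).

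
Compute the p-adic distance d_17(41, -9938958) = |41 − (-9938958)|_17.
d_17(41, -9938958) = 1/1419857

Step 1 — x − y = 41 − (-9938958) = 9938999. Step 2 — v_17(9938999) = 5 (factor: 9938999 = (17^5 · 7); the sign does not affect v_p). Step 3 — |x − y|_17 = 17^{-5} = 1/1419857.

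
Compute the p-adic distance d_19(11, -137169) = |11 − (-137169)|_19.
d_19(11, -137169) = 1/6859

Step 1 — x − y = 11 − (-137169) = 137180. Step 2 — v_19(137180) = 3 (factor: 137180 = (19^3 · 20); the sign does not affect v_p). Step 3 — |x − y|_19 = 19^{-3} = 1/6859.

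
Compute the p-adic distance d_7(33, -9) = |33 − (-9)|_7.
d_7(33, -9) = 1/7

Step 1 — x − y = 33 − (-9) = 42. Step 2 — v_7(42) = 1 (factor: 42 = (7^1 · 6); the sign does not affect v_p). Step 3 — |x − y|_7 = 7^{-1} = 1/7.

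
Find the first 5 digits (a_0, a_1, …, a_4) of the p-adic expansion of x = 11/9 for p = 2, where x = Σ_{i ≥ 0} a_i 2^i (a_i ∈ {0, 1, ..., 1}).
(a_0, …, a_4) = (1, 1, 0, 0, 1)

v_2(11/9) = 0 (numerator and denominator both coprime to 2), so x ∈ ℤ_2^×. Compute digits iteratively via a_i = x_i mod 2, x_{i+1} = (x_i − a_i)/2, with x_0 = x:
  x_0 = 11/9;  a_0 = 1;  x_1 = (x_0 − 1)/2 = 1/9
  x_1 = 1/9;  a_1 = 1;  x_2 = (x_1 − 1)/2 = -4/9
  x_2 = -4/9;  a_2 = 0;  x_3 = (x_2 − 0)/2 = -2/9
  x_3 = -2/9;  a_3 = 0;  x_4 = (x_3 − 0)/2 = -1/9
  x_4 = -1/9;  a_4 = 1;  x_5 = (x_4 − 1)/2 = -5/9
Digits: (1, 1, 0, 0, 1).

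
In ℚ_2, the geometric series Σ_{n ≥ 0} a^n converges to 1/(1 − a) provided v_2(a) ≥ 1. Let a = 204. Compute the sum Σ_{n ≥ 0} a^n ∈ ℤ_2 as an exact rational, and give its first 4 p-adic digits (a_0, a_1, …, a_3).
Σ a^n = 1/(1 − a) = -1/203;  first 4 digits = (1, 0, 1, 1)

v_2(a) = 2 ≥ 1, so the series converges in ℤ_2 to 1/(1 − a) = 1/(1 − 204) = -1/203. Expand this rational in ℤ_2: compute digits iteratively via d_i = x_i mod 2, x_{i+1} = (x_i − d_i)/2. The first 4 digits are (1, 0, 1, 1).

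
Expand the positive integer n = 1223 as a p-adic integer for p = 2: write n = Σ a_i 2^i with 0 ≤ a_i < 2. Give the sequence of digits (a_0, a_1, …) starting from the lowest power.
(a_0, a_1, …) = (1, 1, 1, 0, 0, 0, 1, 1, 0, 0, 1)

Repeated division by 2 gives the digits low-to-high: 1223 = 1 + 1·2^1 + 1·2^2 + 1·2^6 + 1·2^7 + 1·2^10. Digit sequence: (1, 1, 1, 0, 0, 0, 1, 1, 0, 0, 1).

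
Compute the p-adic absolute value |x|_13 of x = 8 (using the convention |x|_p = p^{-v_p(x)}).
|8|_13 = 1

Step 1 — compute v_13(x) by factoring powers of 13 out of the numerator and denominator: v_13(8) = 0. Step 2 — apply |x|_p = p^{-v_p(x)} = 13^{0} = 1.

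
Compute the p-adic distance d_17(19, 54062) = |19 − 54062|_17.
d_17(19, 54062) = 1/4913

Step 1 — x − y = 19 − 54062 = -54043. Step 2 — v_17(-54043) = 3 (factor: -54043 = −(17^3 · 11); the sign does not affect v_p). Step 3 — |x − y|_17 = 17^{-3} = 1/4913.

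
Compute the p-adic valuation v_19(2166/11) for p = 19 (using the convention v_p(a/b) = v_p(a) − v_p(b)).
v_19(2166/11) = 2

Factor powers of 19 from the numerator and denominator of the reduced fraction: 2166 = 19^2 · 6 and 11 = 19^0 · 11. Apply v_p(a/b) = v_p(a) − v_p(b): v_19(2166/11) = 2 − 0 = 2.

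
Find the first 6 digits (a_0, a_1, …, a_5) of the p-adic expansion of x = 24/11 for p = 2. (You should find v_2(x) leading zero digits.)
(a_0, …, a_5) = (0, 0, 0, 1, 0, 0)

v_2(24/11) = 3, so a_0 = ... = a_2 = 0. Factor out: x = 2^3 · u with u = 3/11 a unit in ℤ_2. Expand u iteratively via a_{v+i} = u_i mod 2, u_{i+1} = (u_i − a_{v+i})/2:
  u_0 = 3/11;  a_3 = 1;  u_1 = (u_0 − 1)/2 = -4/11
  u_1 = -4/11;  a_4 = 0;  u_2 = (u_1 − 0)/2 = -2/11
  u_2 = -2/11;  a_5 = 0;  u_3 = (u_2 − 0)/2 = -1/11
Digits: (0, 0, 0, 1, 0, 0).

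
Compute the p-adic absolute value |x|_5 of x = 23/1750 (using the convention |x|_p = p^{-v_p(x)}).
|23/1750|_5 = 125

Step 1 — compute v_5(x) by factoring powers of 5 out of the numerator and denominator: v_5(23/1750) = -3. Step 2 — apply |x|_p = p^{-v_p(x)} = 5^{3} = 125.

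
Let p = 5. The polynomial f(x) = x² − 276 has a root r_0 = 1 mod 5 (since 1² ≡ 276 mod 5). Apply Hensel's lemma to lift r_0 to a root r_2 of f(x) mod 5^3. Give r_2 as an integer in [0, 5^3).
r_2 = 76 (mod 125)

Hensel's recurrence: r_{i+1} = r_i − f(r_i)·(f′(r_i))^{-1} mod 5^{i+2}, with f′(x) = 2x. Iterate:
  r_0 = 1 (mod 5)
  r_1 = 1 (mod 25)
  r_2 = 76 (mod 125)
Final: r_2 = 76, and one checks f(r_2) ≡ 0 mod 5^3.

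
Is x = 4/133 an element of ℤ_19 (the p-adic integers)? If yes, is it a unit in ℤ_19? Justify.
x ∉ ℤ_19 (v_19(x) = -1 < 0)

ℤ_19 = {x ∈ ℚ_19 : v_19(x) ≥ 0} and ℤ_19^× = {x ∈ ℤ_19 : v_19(x) = 0}. Here v_19(4/133) = v_19(num) − v_19(den) = -1; compare against these criteria.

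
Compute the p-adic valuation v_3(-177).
v_3(-177) = 1

v_3(n) is the largest exponent k such that 3^k divides n. Factor out: -177 = -3^1 · 59. (Sign doesn't affect v_p.) So v_3(-177) = 1.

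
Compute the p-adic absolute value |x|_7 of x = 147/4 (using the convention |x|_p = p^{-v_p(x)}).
|147/4|_7 = 1/49

Step 1 — compute v_7(x) by factoring powers of 7 out of the numerator and denominator: v_7(147/4) = 2. Step 2 — apply |x|_p = p^{-v_p(x)} = 7^{-2} = 1/49.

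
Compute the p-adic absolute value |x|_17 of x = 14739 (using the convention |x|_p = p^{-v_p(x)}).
|14739|_17 = 1/4913

Step 1 — compute v_17(x) by factoring powers of 17 out of the numerator and denominator: v_17(14739) = 3. Step 2 — apply |x|_p = p^{-v_p(x)} = 17^{-3} = 1/4913.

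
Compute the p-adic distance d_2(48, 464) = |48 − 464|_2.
d_2(48, 464) = 1/32

Step 1 — x − y = 48 − 464 = -416. Step 2 — v_2(-416) = 5 (factor: -416 = −(2^5 · 13); the sign does not affect v_p). Step 3 — |x − y|_2 = 2^{-5} = 1/32.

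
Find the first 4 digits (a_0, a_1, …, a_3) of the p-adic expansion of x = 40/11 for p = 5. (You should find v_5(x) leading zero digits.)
(a_0, …, a_3) = (0, 3, 0, 4)

v_5(40/11) = 1, so a_0 = ... = a_0 = 0. Factor out: x = 5^1 · u with u = 8/11 a unit in ℤ_5. Expand u iteratively via a_{v+i} = u_i mod 5, u_{i+1} = (u_i − a_{v+i})/5:
  u_0 = 8/11;  a_1 = 3;  u_1 = (u_0 − 3)/5 = -5/11
  u_1 = -5/11;  a_2 = 0;  u_2 = (u_1 − 0)/5 = -1/11
  u_2 = -1/11;  a_3 = 4;  u_3 = (u_2 − 4)/5 = -9/11
Digits: (0, 3, 0, 4).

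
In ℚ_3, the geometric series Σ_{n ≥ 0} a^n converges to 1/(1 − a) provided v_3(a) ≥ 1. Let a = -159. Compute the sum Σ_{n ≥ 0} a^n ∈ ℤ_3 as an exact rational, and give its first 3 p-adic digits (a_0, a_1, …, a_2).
Σ a^n = 1/(1 − a) = 1/160;  first 3 digits = (1, 1, 1)

v_3(a) = 1 ≥ 1, so the series converges in ℤ_3 to 1/(1 − a) = 1/(1 − (-159)) = 1/160. Expand this rational in ℤ_3: compute digits iteratively via d_i = x_i mod 3, x_{i+1} = (x_i − d_i)/3. The first 3 digits are (1, 1, 1).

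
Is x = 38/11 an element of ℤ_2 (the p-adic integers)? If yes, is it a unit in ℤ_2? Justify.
x ∈ ℤ_2 but not a unit; v_2(x) = 1 > 0

ℤ_2 = {x ∈ ℚ_2 : v_2(x) ≥ 0} and ℤ_2^× = {x ∈ ℤ_2 : v_2(x) = 0}. Here v_2(38/11) = v_2(num) − v_2(den) = 1; compare against these criteria.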